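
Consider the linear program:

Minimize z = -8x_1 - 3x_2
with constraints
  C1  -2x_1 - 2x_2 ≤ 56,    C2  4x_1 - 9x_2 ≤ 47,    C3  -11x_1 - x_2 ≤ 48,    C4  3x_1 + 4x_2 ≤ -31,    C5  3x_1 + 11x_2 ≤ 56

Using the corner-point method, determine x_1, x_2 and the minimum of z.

Vertices and z = -8x_1 - 3x_2:
  (-385/103, -709/103) → z = 5207/103
  (-91/43, -265/43) → z = 1523/43
  (-161/41, -197/41) → z = 1879/41

The binding constraints are 4x_1 - 9x_2 = 47 and 3x_1 + 4x_2 = -31.
Solving simultaneously gives x_1 = -91/43, x_2 = -265/43.

x_1 = -91/43, x_2 = -265/43, minimum z = 1523/43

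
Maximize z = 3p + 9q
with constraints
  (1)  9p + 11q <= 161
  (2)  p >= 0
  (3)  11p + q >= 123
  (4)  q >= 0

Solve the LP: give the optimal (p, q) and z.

The binding constraints are 9p + 11q = 161 and 11p + q = 123.
Solving simultaneously gives p = 149/14, q = 83/14.

p = 149/14, q = 83/14, maximum z = 597/7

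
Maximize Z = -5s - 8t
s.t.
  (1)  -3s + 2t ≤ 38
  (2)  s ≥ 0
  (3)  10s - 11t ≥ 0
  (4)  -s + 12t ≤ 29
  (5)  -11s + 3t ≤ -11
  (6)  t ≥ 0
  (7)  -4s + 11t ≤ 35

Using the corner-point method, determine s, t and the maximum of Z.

s = 1, t = 0, maximum Z = -5

The feasible region is unbounded (it extends along (12, 1), (1, 0)), but Z strictly decreases along every unbounded feasible direction, so there is no improving ray and the maximum is attained at a vertex.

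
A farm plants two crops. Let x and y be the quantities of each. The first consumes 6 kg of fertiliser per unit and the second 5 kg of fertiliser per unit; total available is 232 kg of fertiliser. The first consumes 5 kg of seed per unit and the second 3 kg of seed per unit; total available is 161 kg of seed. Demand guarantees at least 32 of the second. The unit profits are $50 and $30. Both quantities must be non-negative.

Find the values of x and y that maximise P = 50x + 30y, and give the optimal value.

Corner points and P = 50x + 30y:
  (0, 232/5) → P = 1392
  (0, 32) → P = 960
  (12, 32) → P = 1560

x = 12, y = 32, maximum P = 1560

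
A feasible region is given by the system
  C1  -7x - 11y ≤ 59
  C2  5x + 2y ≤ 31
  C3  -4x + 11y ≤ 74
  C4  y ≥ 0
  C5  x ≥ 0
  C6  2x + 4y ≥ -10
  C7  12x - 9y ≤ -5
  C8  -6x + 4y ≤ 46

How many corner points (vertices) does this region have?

Of the 28 pairwise boundary intersections, those satisfying every inequality are:
  (193/63, 494/63)
  (269/69, 397/69)
  (0, 74/11)
  (0, 5/9)

4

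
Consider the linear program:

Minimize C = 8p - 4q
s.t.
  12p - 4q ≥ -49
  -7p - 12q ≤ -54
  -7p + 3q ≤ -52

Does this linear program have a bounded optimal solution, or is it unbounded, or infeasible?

From the feasible point (262/35, 2/15), moving in the direction (3, 7) keeps every constraint satisfied while C decreases without bound.

unbounded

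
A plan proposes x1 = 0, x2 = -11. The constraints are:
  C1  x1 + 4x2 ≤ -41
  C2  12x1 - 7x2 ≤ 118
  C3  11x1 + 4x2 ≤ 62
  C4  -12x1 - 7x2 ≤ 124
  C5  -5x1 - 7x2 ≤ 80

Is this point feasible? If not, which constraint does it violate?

feasible

C1: -44 ≤ -41 ✓
C2: 77 ≤ 118 ✓
C3: -44 ≤ 62 ✓
C4: 77 ≤ 124 ✓
C5: 77 ≤ 80 ✓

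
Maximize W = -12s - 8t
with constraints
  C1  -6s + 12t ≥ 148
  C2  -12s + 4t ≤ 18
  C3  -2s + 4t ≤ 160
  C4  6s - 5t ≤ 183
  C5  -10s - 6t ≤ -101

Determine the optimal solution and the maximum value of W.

s = 47/15, t = 139/10, maximum W = -744/5

Feasible corners and W = -12s - 8t:
  (47/15, 139/10) → W = -744/5
  (1468/21, 331/7) → W = -8520/7
  (71/5, 471/10) → W = -2736/5
  (766/7, 663/7) → W = -14496/7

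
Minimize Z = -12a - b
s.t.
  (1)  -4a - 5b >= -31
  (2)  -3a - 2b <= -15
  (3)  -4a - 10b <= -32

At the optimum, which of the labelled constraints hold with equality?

(1) and (3)

Feasible corners and Z = -12a - b:
  (13/7, 33/7) → Z = -27
  (15/2, 1/5) → Z = -451/5
  (43/11, 18/11) → Z = -534/11

The minimum is at (15/2, 1/5). Substituting into each constraint, equality holds for (1) and (3); the remaining constraints have slack.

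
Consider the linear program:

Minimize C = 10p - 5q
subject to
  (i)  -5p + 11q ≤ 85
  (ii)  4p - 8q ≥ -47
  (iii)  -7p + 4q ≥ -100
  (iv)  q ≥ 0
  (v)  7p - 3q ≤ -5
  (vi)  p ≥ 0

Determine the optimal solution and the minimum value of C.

p = 0, q = 47/8, minimum C = -235/8

Extreme points and C = 10p - 5q:
  (101/44, 309/44) → C = -535/44
  (0, 47/8) → C = -235/8
  (0, 5/3) → C = -25/3

The binding constraints are 4p - 8q = -47 and p = 0.
Solving simultaneously gives p = 0, q = 47/8.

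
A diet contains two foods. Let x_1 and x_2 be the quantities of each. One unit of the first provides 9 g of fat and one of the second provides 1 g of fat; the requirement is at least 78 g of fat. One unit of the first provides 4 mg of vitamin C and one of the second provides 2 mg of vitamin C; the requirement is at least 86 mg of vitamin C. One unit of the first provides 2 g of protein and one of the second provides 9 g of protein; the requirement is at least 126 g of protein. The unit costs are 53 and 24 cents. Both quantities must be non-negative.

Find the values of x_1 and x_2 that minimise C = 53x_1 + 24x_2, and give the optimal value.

Extreme points and C = 53x_1 + 24x_2:
  (0, 78) → C = 1872
  (63, 0) → C = 3339
  (5, 33) → C = 1057
  (261/16, 83/8) → C = 17817/16
The feasible region is unbounded (it extends along (0, 1), (1, 0)), but C strictly increases along every unbounded feasible direction, so there is no improving ray and the minimum is attained at a vertex.

The optimum lies where 9x_1 + x_2 = 78 and 4x_1 + 2x_2 = 86.
Solving simultaneously gives x_1 = 5, x_2 = 33.

x_1 = 5, x_2 = 33, minimum C = 1057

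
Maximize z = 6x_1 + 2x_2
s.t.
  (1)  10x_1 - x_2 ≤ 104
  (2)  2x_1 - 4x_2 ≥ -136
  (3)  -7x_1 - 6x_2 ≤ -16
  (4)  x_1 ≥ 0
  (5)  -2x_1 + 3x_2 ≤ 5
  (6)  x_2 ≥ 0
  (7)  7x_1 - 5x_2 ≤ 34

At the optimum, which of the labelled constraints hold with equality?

Extreme points and z = 6x_1 + 2x_2:
  (317/28, 129/14) → z = 1209/14
  (486/43, 388/43) → z = 3692/43
  (6/11, 67/33) → z = 22/3
  (16/7, 0) → z = 96/7
  (34/7, 0) → z = 204/7

The maximum is at (317/28, 129/14). Substituting into each constraint, equality holds for (1) and (5); the remaining constraints have slack.

(1) and (5)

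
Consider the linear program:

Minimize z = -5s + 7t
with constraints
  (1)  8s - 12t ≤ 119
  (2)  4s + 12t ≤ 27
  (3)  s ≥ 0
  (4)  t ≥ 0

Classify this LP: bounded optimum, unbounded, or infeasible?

Feasible corners and z = -5s + 7t:
  (0, 9/4) → z = 63/4
  (27/4, 0) → z = -135/4
  (0, 0) → z = 0
The feasible region has finitely many vertices and no improving ray; the minimum is -135/4 at (27/4, 0).

bounded optimum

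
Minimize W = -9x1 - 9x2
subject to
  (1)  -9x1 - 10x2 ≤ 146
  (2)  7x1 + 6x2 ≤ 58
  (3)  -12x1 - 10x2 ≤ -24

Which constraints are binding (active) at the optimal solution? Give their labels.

(2) and (3)

Feasible corners and W = -9x1 - 9x2:
  (91, -193/2) → W = 99/2
  (170/3, -328/5) → W = 402/5
  (-218, 264) → W = -414

The minimum is at (-218, 264). Substituting into each constraint, equality holds for (2) and (3); the remaining constraints have slack.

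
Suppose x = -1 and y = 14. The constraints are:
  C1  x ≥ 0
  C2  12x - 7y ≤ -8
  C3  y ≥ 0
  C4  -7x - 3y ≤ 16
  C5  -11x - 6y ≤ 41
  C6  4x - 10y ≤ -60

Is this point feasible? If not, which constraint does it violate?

not feasible — violates C1

Constraint C1: x = -1, which is not ≥ 0. All other constraints are satisfied.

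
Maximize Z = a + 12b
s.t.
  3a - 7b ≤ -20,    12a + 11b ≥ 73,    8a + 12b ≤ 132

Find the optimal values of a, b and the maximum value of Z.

a = -72/7, b = 125/7, maximum Z = 204

Feasible corners and Z = a + 12b:
  (97/39, 51/13) → Z = 1933/39
  (171/23, 139/23) → Z = 1839/23
  (-72/7, 125/7) → Z = 204

At the optimal vertex, 12a + 11b = 73 and 8a + 12b = 132.
Solving simultaneously gives a = -72/7, b = 125/7.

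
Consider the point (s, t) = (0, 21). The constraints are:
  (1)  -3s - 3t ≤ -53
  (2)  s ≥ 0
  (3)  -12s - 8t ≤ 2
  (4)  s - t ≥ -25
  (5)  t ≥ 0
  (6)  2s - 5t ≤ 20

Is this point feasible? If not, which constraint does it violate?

(1): -63 ≤ -53 ✓
(2): 0 ≥ 0 ✓
(3): -168 ≤ 2 ✓
(4): -21 ≥ -25 ✓
(5): 21 ≥ 0 ✓
(6): -105 ≤ 20 ✓

feasible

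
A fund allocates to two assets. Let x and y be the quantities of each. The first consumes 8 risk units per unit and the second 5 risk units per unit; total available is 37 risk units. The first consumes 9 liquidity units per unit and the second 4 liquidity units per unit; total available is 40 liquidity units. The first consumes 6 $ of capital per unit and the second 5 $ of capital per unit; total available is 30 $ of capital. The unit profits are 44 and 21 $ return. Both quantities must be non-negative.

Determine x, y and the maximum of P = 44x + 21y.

Corner points and P = 44x + 21y:
  (0, 0) → P = 0
  (0, 6) → P = 126
  (40/9, 0) → P = 1760/9
  (4, 1) → P = 197
  (7/2, 9/5) → P = 959/5

x = 4, y = 1, maximum P = 197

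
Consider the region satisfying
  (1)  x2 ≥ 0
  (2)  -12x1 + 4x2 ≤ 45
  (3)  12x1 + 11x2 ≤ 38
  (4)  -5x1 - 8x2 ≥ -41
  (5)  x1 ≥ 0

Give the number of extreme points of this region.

3

Of the 10 pairwise boundary intersections, those satisfying every inequality are:
  (19/6, 0)
  (0, 0)
  (0, 38/11)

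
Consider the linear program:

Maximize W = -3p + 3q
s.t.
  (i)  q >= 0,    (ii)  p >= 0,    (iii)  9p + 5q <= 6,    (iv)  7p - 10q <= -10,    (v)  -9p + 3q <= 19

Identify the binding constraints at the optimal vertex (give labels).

Vertices and W = -3p + 3q:
  (0, 6/5) → W = 18/5
  (0, 1) → W = 3
  (2/25, 132/125) → W = 366/125

The maximum is at (0, 6/5). Substituting into each constraint, equality holds for (ii) and (iii); the remaining constraints have slack.

(ii) and (iii)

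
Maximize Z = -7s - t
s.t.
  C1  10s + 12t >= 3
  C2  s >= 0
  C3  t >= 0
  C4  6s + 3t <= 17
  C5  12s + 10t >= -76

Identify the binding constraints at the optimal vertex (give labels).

Vertices and Z = -7s - t:
  (0, 1/4) → Z = -1/4
  (3/10, 0) → Z = -21/10
  (0, 17/3) → Z = -17/3
  (17/6, 0) → Z = -119/6

The maximum is at (0, 1/4). Substituting into each constraint, equality holds for C1 and C2; the remaining constraints have slack.

C1 and C2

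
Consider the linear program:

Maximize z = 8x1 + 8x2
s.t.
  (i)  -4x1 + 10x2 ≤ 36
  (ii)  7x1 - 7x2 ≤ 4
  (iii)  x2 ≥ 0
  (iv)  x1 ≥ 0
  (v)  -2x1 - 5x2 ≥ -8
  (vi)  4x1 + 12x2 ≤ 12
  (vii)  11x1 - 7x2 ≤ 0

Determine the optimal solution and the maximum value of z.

x1 = 21/40, x2 = 33/40, maximum z = 54/5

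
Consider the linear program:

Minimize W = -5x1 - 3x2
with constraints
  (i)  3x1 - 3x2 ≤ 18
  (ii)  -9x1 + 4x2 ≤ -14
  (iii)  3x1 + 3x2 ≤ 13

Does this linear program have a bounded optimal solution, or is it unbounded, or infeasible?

bounded optimum

Feasible corners and W = -5x1 - 3x2:
  (-2, -8) → W = 34
  (31/6, -5/6) → W = -70/3
  (94/39, 25/13) → W = -695/39
The feasible region has finitely many vertices and no improving ray; the minimum is -70/3 at (31/6, -5/6).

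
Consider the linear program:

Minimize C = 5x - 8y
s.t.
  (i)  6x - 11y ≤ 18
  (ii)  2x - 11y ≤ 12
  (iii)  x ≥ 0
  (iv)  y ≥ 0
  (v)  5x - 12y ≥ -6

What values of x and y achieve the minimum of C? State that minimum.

x = 0, y = 1/2, minimum C = -4

The optimum lies where x = 0 and 5x - 12y = -6.
Solving simultaneously gives x = 0, y = 1/2.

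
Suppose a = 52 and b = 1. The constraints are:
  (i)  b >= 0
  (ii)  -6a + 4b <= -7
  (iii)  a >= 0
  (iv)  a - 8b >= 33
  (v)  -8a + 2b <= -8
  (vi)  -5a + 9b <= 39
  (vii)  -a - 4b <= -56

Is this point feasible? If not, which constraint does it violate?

feasible

(i): 1 ≥ 0 ✓
(ii): -308 ≤ -7 ✓
(iii): 52 ≥ 0 ✓
(iv): 44 ≥ 33 ✓
(v): -414 ≤ -8 ✓
(vi): -251 ≤ 39 ✓
(vii): -56 ≤ -56 ✓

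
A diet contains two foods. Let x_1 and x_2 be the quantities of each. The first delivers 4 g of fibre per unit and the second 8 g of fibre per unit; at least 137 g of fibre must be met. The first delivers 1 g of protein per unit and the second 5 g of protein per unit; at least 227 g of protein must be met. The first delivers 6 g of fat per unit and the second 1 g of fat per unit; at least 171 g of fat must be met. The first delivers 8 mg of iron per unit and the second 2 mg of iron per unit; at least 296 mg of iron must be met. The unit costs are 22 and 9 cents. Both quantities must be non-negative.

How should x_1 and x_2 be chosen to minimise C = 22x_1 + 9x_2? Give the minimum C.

Corner points and C = 22x_1 + 9x_2:
  (0, 171) → C = 1539
  (227, 0) → C = 4994
  (27, 40) → C = 954
  (23/2, 102) → C = 1171
The feasible region is unbounded (it extends along (0, 1), (1, 0)), but C strictly increases along every unbounded feasible direction, so there is no improving ray and the minimum is attained at a vertex.

At the optimal vertex, x_1 + 5x_2 = 227 and 8x_1 + 2x_2 = 296.
Solving simultaneously gives x_1 = 27, x_2 = 40.

x_1 = 27, x_2 = 40, minimum C = 954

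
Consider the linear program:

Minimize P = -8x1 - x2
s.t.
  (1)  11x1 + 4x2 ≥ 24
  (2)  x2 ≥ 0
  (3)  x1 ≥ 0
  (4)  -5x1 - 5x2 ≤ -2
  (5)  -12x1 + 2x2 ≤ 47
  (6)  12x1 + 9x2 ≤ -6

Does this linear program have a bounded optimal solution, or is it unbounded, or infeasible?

infeasible

The boundaries 11x1 + 4x2 = 24 and x2 = 0 meet at (24/11, 0), but that point violates 12x1 + 9x2 ≤ -6. Every candidate vertex is excluded by some other constraint, so the feasible region is empty.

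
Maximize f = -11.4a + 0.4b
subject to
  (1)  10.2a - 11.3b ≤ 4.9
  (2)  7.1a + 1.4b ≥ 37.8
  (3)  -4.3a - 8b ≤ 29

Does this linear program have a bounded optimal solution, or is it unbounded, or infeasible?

From the feasible point (43400/9451, 35077/9451), moving in the direction (-1.4, 7.1) keeps every constraint satisfied while f increases without bound.

unbounded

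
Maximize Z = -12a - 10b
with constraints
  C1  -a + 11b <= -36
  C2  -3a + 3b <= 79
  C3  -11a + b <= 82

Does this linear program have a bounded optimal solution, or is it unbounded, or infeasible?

From the feasible point (-469/60, -239/60), moving in the direction (-1, -11) keeps every constraint satisfied while Z increases without bound.

unbounded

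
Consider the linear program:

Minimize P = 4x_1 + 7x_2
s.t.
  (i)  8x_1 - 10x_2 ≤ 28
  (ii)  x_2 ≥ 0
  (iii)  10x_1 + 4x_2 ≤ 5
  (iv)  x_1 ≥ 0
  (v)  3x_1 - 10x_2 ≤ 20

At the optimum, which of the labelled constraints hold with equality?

(ii) and (iv)

Corner points and P = 4x_1 + 7x_2:
  (1/2, 0) → P = 2
  (0, 0) → P = 0
  (0, 5/4) → P = 35/4

The minimum is at (0, 0). Substituting into each constraint, equality holds for (ii) and (iv); the remaining constraints have slack.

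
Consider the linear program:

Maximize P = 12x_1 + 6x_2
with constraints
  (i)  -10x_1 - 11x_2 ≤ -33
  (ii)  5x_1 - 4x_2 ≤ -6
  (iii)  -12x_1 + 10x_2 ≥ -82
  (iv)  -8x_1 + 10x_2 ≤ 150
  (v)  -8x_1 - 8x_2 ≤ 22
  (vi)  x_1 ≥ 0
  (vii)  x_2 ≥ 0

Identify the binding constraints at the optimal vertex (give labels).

(ii) and (iv)

Corner points and P = 12x_1 + 6x_2:
  (66/95, 45/19) → P = 2142/95
  (0, 3) → P = 18
  (30, 39) → P = 594
  (0, 15) → P = 90

The maximum is at (30, 39). Substituting into each constraint, equality holds for (ii) and (iv); the remaining constraints have slack.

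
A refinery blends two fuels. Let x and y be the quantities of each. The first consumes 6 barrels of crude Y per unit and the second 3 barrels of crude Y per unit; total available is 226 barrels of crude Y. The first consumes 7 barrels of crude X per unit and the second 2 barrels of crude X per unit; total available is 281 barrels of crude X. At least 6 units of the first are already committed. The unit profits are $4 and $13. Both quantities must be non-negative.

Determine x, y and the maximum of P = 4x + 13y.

x = 6, y = 190/3, maximum P = 2542/3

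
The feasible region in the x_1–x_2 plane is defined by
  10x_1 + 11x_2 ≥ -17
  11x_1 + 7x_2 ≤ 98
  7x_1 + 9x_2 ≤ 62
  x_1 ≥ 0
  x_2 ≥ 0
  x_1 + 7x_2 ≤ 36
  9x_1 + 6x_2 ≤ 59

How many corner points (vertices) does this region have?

The feasible vertices (each the meet of two boundaries and inside every other half-plane) are:
  (11/4, 19/4)
  (53/13, 145/39)
  (0, 0)
  (0, 36/7)
  (59/9, 0)

5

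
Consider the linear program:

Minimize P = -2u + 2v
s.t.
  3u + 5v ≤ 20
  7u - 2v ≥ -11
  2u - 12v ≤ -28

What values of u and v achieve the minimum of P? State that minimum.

u = 50/23, v = 62/23, minimum P = 24/23

Vertices and P = -2u + 2v:
  (-15/41, 173/41) → P = 376/41
  (50/23, 62/23) → P = 24/23
  (-19/20, 87/40) → P = 25/4

The optimum lies where 3u + 5v = 20 and 2u - 12v = -28.
Solving simultaneously gives u = 50/23, v = 62/23.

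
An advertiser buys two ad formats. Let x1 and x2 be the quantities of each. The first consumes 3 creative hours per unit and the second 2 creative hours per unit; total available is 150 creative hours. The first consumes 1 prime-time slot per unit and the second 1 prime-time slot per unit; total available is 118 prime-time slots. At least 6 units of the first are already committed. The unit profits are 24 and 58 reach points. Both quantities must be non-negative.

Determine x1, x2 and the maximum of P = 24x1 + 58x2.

x1 = 6, x2 = 66, maximum P = 3972

Feasible corners and P = 24x1 + 58x2:
  (50, 0) → P = 1200
  (6, 0) → P = 144
  (6, 66) → P = 3972

The binding constraints are 3x1 + 2x2 = 150 and x1 = 6.
Solving simultaneously gives x1 = 6, x2 = 66.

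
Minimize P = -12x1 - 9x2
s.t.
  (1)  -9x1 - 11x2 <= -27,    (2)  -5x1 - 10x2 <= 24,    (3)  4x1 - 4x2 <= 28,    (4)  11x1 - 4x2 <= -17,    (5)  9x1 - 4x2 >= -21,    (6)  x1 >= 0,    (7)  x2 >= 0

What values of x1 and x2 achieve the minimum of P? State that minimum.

Vertices and P = -12x1 - 9x2:
  (2, 39/4) → P = -447/4
  (0, 17/4) → P = -153/4
  (0, 21/4) → P = -189/4

The optimum lies where 11x1 - 4x2 = -17 and 9x1 - 4x2 = -21.
Solving simultaneously gives x1 = 2, x2 = 39/4.

x1 = 2, x2 = 39/4, minimum P = -447/4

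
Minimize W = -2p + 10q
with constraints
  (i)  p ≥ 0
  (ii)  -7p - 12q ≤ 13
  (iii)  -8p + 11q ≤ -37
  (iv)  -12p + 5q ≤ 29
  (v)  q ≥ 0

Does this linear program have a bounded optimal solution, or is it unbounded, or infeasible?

unbounded

From the feasible point (37/8, 0), moving in the direction (1, 0) keeps every constraint satisfied while W decreases without bound.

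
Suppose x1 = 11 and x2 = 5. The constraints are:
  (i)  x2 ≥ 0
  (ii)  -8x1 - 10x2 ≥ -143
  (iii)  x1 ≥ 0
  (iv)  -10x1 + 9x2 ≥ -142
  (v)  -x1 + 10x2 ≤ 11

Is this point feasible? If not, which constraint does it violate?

Constraint (v): -x1 + 10x2 = 39, which is not ≤ 11. All other constraints are satisfied.

not feasible — violates (v)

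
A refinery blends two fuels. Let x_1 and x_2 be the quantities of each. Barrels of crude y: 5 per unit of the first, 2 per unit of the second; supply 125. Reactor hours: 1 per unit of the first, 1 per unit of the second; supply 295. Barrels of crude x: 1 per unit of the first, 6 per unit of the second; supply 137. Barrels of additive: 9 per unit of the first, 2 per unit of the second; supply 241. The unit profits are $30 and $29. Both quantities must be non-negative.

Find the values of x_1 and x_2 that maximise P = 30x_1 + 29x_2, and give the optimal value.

x_1 = 17, x_2 = 20, maximum P = 1090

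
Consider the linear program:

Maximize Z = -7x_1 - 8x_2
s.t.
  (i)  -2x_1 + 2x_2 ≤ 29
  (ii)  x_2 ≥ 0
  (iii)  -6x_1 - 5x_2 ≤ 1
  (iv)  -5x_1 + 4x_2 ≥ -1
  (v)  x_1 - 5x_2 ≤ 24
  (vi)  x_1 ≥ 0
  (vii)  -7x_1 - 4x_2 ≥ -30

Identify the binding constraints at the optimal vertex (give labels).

Corner points and Z = -7x_1 - 8x_2:
  (1/5, 0) → Z = -7/5
  (0, 0) → Z = 0
  (31/12, 143/48) → Z = -503/12
  (0, 15/2) → Z = -60

The maximum is at (0, 0). Substituting into each constraint, equality holds for (ii) and (vi); the remaining constraints have slack.

(ii) and (vi)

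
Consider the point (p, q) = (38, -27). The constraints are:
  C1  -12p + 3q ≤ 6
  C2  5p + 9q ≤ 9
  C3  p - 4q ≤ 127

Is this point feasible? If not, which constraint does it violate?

Constraint C3: p - 4q = 146, which is not ≤ 127. All other constraints are satisfied.

not feasible — violates C3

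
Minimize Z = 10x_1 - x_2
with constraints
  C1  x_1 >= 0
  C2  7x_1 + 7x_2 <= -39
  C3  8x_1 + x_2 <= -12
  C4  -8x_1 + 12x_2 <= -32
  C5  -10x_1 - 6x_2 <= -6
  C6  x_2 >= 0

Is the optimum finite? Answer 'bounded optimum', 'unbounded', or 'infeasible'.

infeasible

The boundaries -10x_1 - 6x_2 = -6 and x_2 = 0 meet at (3/5, 0), but that point violates 7x_1 + 7x_2 ≤ -39. Every candidate vertex is excluded by some other constraint, so the feasible region is empty.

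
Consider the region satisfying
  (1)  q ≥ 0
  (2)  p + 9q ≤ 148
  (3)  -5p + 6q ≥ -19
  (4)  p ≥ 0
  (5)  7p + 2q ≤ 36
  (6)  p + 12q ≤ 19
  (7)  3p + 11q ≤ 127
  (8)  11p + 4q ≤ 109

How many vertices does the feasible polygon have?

Pairwise boundary intersections that survive every other constraint:
  (19/5, 0)
  (0, 0)
  (127/26, 47/52)
  (0, 19/12)
  (197/41, 97/82)

5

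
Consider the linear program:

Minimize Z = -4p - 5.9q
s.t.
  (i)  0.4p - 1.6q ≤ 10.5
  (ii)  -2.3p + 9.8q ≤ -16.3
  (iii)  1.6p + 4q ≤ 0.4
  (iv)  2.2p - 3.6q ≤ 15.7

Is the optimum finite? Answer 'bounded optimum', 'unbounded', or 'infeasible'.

bounded optimum

Feasible corners and Z = -4p - 5.9q:
  (-317/52, -841/104) → Z = 74979/1040
  (864/311, -629/622) → Z = -32009/6220
  (803/182, -303/182) → Z = -14243/1820
The feasible region has finitely many vertices and no improving ray; the minimum is -14243/1820 at (803/182, -303/182).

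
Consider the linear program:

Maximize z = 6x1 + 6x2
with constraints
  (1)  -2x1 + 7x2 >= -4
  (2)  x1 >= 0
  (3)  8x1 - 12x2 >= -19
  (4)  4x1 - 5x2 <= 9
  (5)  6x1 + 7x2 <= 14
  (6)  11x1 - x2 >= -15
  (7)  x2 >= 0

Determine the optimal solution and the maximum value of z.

x1 = 9/4, x2 = 1/14, maximum z = 195/14

Extreme points and z = 6x1 + 6x2:
  (9/4, 1/14) → z = 195/14
  (2, 0) → z = 12
  (0, 19/12) → z = 19/2
  (0, 0) → z = 0
  (35/128, 113/64) → z = 783/64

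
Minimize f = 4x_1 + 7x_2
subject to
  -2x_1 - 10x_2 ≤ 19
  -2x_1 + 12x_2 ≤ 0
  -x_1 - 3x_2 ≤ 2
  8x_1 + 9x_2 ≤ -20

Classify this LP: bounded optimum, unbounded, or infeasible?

infeasible

The boundaries -2x_1 - 10x_2 = 19 and -2x_1 + 12x_2 = 0 meet at (-57/11, -19/22), but that point violates -x_1 - 3x_2 ≤ 2. Every candidate vertex is excluded by some other constraint, so the feasible region is empty.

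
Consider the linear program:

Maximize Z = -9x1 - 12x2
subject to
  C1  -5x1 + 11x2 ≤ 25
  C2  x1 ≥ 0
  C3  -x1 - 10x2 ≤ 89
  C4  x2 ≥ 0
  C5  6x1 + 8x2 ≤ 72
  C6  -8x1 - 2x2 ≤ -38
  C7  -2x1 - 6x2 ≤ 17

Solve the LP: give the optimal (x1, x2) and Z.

Corner points and Z = -9x1 - 12x2:
  (296/53, 255/53) → Z = -108
  (184/49, 195/49) → Z = -3996/49
  (12, 0) → Z = -108
  (19/4, 0) → Z = -171/4

x1 = 19/4, x2 = 0, maximum Z = -171/4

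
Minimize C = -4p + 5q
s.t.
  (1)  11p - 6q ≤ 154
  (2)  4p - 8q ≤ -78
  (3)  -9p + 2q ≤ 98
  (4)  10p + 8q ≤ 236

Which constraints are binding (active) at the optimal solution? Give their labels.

Corner points and C = -4p + 5q:
  (-157/16, 155/32) → C = 2031/32
  (79/7, 431/28) → C = 891/28
  (-78/23, 776/23) → C = 4192/23

The minimum is at (79/7, 431/28). Substituting into each constraint, equality holds for (2) and (4); the remaining constraints have slack.

(2) and (4)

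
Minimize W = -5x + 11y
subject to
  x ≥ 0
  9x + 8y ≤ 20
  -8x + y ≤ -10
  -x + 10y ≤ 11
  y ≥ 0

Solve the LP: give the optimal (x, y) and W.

Extreme points and W = -5x + 11y:
  (100/73, 70/73) → W = 270/73
  (20/9, 0) → W = -100/9
  (5/4, 0) → W = -25/4

x = 20/9, y = 0, minimum W = -100/9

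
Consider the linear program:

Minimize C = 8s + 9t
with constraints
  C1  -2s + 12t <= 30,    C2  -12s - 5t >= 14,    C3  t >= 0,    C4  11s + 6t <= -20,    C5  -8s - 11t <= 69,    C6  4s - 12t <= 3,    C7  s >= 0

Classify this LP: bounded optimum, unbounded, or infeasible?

The boundaries -2s + 12t = 30 and 11s + 6t = -20 meet at (-35/12, 145/72), but that point violates s ≥ 0. Every candidate vertex is excluded by some other constraint, so the feasible region is empty.

infeasible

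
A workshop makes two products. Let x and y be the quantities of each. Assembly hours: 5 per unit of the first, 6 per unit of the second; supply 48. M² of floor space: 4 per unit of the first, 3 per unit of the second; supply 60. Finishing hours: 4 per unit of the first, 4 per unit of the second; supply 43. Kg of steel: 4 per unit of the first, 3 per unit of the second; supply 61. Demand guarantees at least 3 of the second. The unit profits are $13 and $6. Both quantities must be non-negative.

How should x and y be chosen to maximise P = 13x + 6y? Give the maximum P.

x = 6, y = 3, maximum P = 96

Extreme points and P = 13x + 6y:
  (0, 8) → P = 48
  (0, 3) → P = 18
  (6, 3) → P = 96

At the optimal vertex, 5x + 6y = 48 and y = 3.
Solving simultaneously gives x = 6, y = 3.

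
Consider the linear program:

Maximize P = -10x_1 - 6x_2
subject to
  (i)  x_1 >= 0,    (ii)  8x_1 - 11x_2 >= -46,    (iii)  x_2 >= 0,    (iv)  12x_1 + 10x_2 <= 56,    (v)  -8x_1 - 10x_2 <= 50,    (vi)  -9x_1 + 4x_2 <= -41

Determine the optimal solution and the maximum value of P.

x_1 = 41/9, x_2 = 0, maximum P = -410/9

Extreme points and P = -10x_1 - 6x_2:
  (14/3, 0) → P = -140/3
  (41/9, 0) → P = -410/9
  (317/69, 2/23) → P = -3206/69

At the optimal vertex, x_2 = 0 and -9x_1 + 4x_2 = -41.
Solving simultaneously gives x_1 = 41/9, x_2 = 0.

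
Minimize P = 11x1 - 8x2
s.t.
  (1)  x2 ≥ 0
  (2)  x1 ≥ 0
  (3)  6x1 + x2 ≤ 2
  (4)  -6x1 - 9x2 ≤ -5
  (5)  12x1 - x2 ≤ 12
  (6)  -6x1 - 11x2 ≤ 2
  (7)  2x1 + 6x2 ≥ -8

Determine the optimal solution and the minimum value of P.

x1 = 0, x2 = 2, minimum P = -16

Extreme points and P = 11x1 - 8x2:
  (0, 2) → P = -16
  (0, 5/9) → P = -40/9
  (13/48, 3/8) → P = -1/48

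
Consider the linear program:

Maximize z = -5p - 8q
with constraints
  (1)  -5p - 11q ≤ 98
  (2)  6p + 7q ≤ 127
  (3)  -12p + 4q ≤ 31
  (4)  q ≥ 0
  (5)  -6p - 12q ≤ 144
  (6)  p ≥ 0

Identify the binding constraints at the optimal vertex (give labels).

Feasible corners and z = -5p - 8q:
  (97/36, 95/6) → z = -5045/36
  (127/6, 0) → z = -635/6
  (0, 31/4) → z = -62
  (0, 0) → z = 0

The maximum is at (0, 0). Substituting into each constraint, equality holds for (4) and (6); the remaining constraints have slack.

(4) and (6)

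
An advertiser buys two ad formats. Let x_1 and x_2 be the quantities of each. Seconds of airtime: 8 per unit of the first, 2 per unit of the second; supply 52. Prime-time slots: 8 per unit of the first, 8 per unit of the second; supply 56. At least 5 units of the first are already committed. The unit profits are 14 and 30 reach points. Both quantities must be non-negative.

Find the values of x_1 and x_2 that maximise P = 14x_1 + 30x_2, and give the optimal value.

x_1 = 5, x_2 = 2, maximum P = 130

Feasible corners and P = 14x_1 + 30x_2:
  (13/2, 0) → P = 91
  (5, 0) → P = 70
  (19/3, 2/3) → P = 326/3
  (5, 2) → P = 130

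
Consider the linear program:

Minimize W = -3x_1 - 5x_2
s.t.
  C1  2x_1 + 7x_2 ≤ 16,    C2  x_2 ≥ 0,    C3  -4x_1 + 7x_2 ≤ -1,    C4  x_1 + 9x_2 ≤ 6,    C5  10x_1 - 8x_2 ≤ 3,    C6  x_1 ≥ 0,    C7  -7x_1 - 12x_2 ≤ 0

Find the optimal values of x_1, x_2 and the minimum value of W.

x_1 = 13/38, x_2 = 1/19, minimum W = -49/38

Feasible corners and W = -3x_1 - 5x_2:
  (1/4, 0) → W = -3/4
  (3/10, 0) → W = -9/10
  (13/38, 1/19) → W = -49/38

At the optimal vertex, -4x_1 + 7x_2 = -1 and 10x_1 - 8x_2 = 3.
Solving simultaneously gives x_1 = 13/38, x_2 = 1/19.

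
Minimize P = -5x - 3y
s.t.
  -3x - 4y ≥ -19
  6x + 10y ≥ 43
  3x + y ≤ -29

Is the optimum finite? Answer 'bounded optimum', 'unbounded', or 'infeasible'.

Corner points and P = -5x - 3y:
  (-15, 16) → P = 27
  (-111/8, 101/8) → P = 63/2
The feasible region has finitely many vertices and no improving ray; the minimum is 27 at (-15, 16).

bounded optimum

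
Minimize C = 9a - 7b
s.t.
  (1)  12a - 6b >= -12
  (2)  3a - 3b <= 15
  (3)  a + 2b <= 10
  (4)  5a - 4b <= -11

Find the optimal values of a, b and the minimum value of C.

Corner points and C = 9a - 7b:
  (6/5, 22/5) → C = -20
  (1, 4) → C = -19
  (9/7, 61/14) → C = -265/14

At the optimal vertex, 12a - 6b = -12 and a + 2b = 10.
Solving simultaneously gives a = 6/5, b = 22/5.

a = 6/5, b = 22/5, minimum C = -20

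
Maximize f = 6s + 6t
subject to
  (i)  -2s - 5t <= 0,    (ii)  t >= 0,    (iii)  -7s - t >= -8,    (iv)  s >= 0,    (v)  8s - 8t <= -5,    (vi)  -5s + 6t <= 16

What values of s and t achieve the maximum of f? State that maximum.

Extreme points and f = 6s + 6t:
  (59/64, 99/64) → f = 237/16
  (32/47, 152/47) → f = 1104/47
  (0, 5/8) → f = 15/4
  (0, 8/3) → f = 16

s = 32/47, t = 152/47, maximum f = 1104/47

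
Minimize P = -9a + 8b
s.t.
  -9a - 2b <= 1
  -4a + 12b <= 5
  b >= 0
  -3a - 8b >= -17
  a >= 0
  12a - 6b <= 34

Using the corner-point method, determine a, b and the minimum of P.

Feasible corners and P = -9a + 8b:
  (41/17, 83/68) → P = -203/17
  (0, 5/12) → P = 10/3
  (0, 0) → P = 0
  (17/6, 0) → P = -51/2
  (187/57, 17/19) → P = -425/19

The optimum lies where b = 0 and 12a - 6b = 34.
Solving simultaneously gives a = 17/6, b = 0.

a = 17/6, b = 0, minimum P = -51/2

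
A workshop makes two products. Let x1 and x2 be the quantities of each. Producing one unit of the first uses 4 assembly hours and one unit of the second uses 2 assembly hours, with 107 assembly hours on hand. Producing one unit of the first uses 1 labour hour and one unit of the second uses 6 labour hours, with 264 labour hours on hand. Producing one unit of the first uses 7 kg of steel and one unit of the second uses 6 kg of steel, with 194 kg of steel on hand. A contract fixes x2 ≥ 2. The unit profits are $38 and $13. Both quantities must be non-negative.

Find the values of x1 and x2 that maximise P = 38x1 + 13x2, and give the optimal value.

The binding constraints are 4x1 + 2x2 = 107 and x2 = 2.
Solving simultaneously gives x1 = 103/4, x2 = 2.

x1 = 103/4, x2 = 2, maximum P = 2009/2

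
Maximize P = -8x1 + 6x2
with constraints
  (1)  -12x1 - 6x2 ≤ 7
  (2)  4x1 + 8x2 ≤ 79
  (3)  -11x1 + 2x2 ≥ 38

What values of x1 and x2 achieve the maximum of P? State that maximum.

x1 = -265/36, x2 = 122/9, maximum P = 1262/9

The binding constraints are -12x1 - 6x2 = 7 and 4x1 + 8x2 = 79.
Solving simultaneously gives x1 = -265/36, x2 = 122/9.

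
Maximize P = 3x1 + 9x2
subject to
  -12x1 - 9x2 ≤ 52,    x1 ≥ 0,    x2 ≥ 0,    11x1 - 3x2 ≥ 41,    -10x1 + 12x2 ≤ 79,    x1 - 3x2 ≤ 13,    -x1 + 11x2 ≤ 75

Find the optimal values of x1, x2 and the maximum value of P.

Extreme points and P = 3x1 + 9x2:
  (41/11, 0) → P = 123/11
  (13, 0) → P = 39
  (338/59, 433/59) → P = 4911/59
  (46, 11) → P = 237

The binding constraints are x1 - 3x2 = 13 and -x1 + 11x2 = 75.
Solving simultaneously gives x1 = 46, x2 = 11.

x1 = 46, x2 = 11, maximum P = 237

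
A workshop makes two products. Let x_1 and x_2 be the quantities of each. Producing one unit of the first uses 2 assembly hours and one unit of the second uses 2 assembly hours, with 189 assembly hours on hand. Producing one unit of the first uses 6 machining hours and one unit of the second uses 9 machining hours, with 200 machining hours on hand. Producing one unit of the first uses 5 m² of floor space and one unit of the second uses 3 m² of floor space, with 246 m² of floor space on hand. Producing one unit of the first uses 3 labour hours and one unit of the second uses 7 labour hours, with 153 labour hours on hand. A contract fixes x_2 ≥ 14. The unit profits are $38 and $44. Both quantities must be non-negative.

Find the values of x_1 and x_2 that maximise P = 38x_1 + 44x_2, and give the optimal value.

The optimum lies where 6x_1 + 9x_2 = 200 and x_2 = 14.
Solving simultaneously gives x_1 = 37/3, x_2 = 14.

x_1 = 37/3, x_2 = 14, maximum P = 3254/3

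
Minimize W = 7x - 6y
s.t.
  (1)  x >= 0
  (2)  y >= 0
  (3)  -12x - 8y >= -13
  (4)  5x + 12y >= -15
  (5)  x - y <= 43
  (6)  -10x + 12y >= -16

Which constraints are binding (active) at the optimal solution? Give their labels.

Corner points and W = 7x - 6y:
  (0, 0) → W = 0
  (0, 13/8) → W = -39/4
  (13/12, 0) → W = 91/12

The minimum is at (0, 13/8). Substituting into each constraint, equality holds for (1) and (3); the remaining constraints have slack.

(1) and (3)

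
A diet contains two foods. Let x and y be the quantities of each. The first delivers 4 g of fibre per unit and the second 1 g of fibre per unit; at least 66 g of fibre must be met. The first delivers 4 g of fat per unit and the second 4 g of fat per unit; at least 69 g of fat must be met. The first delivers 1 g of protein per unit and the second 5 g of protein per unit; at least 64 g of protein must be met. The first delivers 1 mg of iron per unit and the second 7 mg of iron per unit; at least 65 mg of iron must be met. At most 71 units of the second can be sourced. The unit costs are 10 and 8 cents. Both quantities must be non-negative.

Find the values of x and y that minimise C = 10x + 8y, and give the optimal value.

x = 14, y = 10, minimum C = 220

Extreme points and C = 10x + 8y:
  (0, 66) → C = 528
  (0, 71) → C = 568
  (65, 0) → C = 650
  (14, 10) → C = 220
  (123/2, 1/2) → C = 619
The feasible region is unbounded (it extends along (1, 0)), but C strictly increases along every unbounded feasible direction, so there is no improving ray and the minimum is attained at a vertex.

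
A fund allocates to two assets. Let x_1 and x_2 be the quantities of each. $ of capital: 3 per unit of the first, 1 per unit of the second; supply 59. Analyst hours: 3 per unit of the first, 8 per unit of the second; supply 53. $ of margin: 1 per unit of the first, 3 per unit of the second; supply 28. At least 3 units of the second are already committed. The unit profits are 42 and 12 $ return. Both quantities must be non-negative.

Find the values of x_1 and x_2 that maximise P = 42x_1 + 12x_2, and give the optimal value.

x_1 = 29/3, x_2 = 3, maximum P = 442

Corner points and P = 42x_1 + 12x_2:
  (0, 53/8) → P = 159/2
  (0, 3) → P = 36
  (29/3, 3) → P = 442

The binding constraints are 3x_1 + 8x_2 = 53 and x_2 = 3.
Solving simultaneously gives x_1 = 29/3, x_2 = 3.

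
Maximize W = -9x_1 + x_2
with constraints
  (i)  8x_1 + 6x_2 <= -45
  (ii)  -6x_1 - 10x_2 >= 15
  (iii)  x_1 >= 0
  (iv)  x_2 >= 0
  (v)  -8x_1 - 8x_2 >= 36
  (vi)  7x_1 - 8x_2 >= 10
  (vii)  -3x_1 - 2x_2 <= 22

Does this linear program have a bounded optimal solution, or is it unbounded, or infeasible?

infeasible

The boundaries 8x_1 + 6x_2 = -45 and x_1 = 0 meet at (0, -15/2), but that point violates x_2 ≥ 0. Every candidate vertex is excluded by some other constraint, so the feasible region is empty.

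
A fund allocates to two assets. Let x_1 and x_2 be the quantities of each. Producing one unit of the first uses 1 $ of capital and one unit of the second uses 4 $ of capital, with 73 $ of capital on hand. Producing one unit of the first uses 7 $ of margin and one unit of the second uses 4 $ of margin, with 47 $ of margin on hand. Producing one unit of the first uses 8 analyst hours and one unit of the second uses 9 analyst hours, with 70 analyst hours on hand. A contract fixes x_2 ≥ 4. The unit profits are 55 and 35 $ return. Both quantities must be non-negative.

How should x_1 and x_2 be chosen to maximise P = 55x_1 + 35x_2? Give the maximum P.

x_1 = 17/4, x_2 = 4, maximum P = 1495/4

Vertices and P = 55x_1 + 35x_2:
  (0, 70/9) → P = 2450/9
  (0, 4) → P = 140
  (17/4, 4) → P = 1495/4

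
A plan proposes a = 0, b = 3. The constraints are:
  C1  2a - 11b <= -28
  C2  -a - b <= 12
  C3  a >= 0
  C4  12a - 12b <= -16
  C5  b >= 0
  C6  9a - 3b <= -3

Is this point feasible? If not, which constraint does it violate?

C1: -33 ≤ -28 ✓
C2: -3 ≤ 12 ✓
C3: 0 ≥ 0 ✓
C4: -36 ≤ -16 ✓
C5: 3 ≥ 0 ✓
C6: -9 ≤ -3 ✓

feasible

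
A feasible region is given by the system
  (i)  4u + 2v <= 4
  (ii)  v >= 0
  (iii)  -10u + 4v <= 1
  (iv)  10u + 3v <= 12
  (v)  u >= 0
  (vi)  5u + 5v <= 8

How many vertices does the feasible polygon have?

5

Of the 15 pairwise boundary intersections, those satisfying every inequality are:
  (1, 0)
  (2/5, 6/5)
  (0, 0)
  (0, 1/4)
  (27/70, 17/14)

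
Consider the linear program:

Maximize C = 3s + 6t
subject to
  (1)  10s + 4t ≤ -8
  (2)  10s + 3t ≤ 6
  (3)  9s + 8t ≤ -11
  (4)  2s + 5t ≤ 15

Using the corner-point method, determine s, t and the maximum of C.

s = -175/29, t = 157/29, maximum C = 417/29

Feasible corners and C = 3s + 6t:
  (24/5, -14) → C = -348/5
  (-5/11, -19/22) → C = -72/11
  (-175/29, 157/29) → C = 417/29
The feasible region is unbounded (it extends along (3, -10), (-5, 2)), but C strictly decreases along every unbounded feasible direction, so there is no improving ray and the maximum is attained at a vertex.

The optimum lies where 9s + 8t = -11 and 2s + 5t = 15.
Solving simultaneously gives s = -175/29, t = 157/29.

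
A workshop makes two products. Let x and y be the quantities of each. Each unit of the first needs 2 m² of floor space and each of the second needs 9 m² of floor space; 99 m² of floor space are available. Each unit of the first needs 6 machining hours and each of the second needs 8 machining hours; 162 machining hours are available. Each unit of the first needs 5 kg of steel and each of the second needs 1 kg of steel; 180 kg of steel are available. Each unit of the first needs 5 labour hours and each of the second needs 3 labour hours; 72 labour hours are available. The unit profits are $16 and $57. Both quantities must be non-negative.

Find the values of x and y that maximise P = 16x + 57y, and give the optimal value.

Corner points and P = 16x + 57y:
  (0, 0) → P = 0
  (0, 11) → P = 627
  (72/5, 0) → P = 1152/5
  (9, 9) → P = 657

x = 9, y = 9, maximum P = 657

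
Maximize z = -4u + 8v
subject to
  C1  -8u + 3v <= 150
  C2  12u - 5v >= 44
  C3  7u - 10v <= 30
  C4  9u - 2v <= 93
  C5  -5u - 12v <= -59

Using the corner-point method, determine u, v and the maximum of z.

u = 377/21, v = 240/7, maximum z = 4252/21

Corner points and z = -4u + 8v:
  (377/21, 240/7) → z = 4252/21
  (823/169, 488/169) → z = 612/169
  (435/38, 381/76) → z = -108/19
  (475/67, 263/134) → z = -848/67

The optimum lies where 12u - 5v = 44 and 9u - 2v = 93.
Solving simultaneously gives u = 377/21, v = 240/7.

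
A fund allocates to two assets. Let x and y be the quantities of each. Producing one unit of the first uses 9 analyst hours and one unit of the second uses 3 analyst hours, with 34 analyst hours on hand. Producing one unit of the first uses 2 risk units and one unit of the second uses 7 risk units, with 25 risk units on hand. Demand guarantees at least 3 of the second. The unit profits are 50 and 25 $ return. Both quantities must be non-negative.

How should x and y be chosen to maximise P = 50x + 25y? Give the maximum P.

x = 2, y = 3, maximum P = 175

Corner points and P = 50x + 25y:
  (0, 25/7) → P = 625/7
  (0, 3) → P = 75
  (2, 3) → P = 175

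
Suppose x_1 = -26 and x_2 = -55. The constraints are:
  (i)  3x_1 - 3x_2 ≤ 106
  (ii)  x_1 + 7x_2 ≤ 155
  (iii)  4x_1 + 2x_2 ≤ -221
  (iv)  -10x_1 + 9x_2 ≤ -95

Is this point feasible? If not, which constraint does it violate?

not feasible — violates (iii)

Constraint (iii): 4x_1 + 2x_2 = -214, which is not ≤ -221. All other constraints are satisfied.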